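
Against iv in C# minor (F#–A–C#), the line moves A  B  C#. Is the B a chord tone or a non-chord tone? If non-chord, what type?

Non-chord tone — a passing tone.

The harmony at that moment is F# minor triad (F#, A, C#); B is not a chord tone.
It is approached by step up from A and left by step up to C#.
Step in, step out in the same direction — a passing tone.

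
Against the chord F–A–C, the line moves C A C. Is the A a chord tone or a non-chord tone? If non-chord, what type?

F major triad contains F, A, C; A is the third, so it is a chord tone.

Chord tone (the third of F major triad).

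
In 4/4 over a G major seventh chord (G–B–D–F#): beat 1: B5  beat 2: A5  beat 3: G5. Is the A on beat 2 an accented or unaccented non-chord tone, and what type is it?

Unaccented passing tone.

The harmony at that moment is G major seventh chord (G, B, D, F#); A5 is not a chord tone.
It is approached by step down from B5 and left by step down to G5.
Step in, step out in the same direction — a passing tone.
It falls on a weak beat, so it is unaccented.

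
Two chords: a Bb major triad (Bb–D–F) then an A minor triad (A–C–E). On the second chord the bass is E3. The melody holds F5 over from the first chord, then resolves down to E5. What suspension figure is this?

At the second chord the bass is E3. The suspended F5 lies a ninth above the bass; after resolving down by step to E5, the interval above the bass becomes an octave.
Suspension figures are named by those two intervals: 9–8.

9–8 suspension.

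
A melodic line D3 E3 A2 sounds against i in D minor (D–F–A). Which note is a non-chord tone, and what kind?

E3 is an escape tone.

The harmony at that moment is D minor triad (D, F, A); E3 is not a chord tone.
It is approached by step up from D3 and left by leap down to A2.
Step in, leap out — an escape tone.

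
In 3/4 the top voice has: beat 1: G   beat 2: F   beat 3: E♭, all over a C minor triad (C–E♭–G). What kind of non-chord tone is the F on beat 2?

The harmony at that moment is C minor triad (C, E♭, G); F is not a chord tone.
It is approached by step down from G and left by step down to E♭.
Step in, step out in the same direction — a passing tone.

Passing tone.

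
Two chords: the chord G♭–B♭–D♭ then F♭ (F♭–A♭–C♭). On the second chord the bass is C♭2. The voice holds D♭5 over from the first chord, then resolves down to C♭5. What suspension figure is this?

9–8 suspension.

At the second chord the bass is C♭2. The suspended D♭5 lies a ninth above the bass; after resolving down by step to C♭5, the interval above the bass becomes an octave.
Suspension figures are named by those two intervals: 9–8.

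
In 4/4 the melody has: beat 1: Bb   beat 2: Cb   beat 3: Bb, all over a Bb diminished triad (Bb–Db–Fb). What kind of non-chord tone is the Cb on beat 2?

The harmony at that moment is Bb diminished triad (Bb, Db, Fb); Cb is not a chord tone.
It is approached by step up from Bb and left by step down to Bb.
Step away and step back to the same note — a neighbor tone (upper neighbor).

Upper neighbor tone.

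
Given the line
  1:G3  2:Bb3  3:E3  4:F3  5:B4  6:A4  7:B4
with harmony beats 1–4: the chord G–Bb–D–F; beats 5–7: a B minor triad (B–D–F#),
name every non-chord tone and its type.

E3 (beat 3) — appoggiatura; A4 (beat 6) — neighbor tone.

The harmony at that moment is G minor seventh chord (G, Bb, D, F); E3 is not a chord tone.
It is approached by leap down from Bb3 and left by step up to F3.
Leap in, step out — an appoggiatura.
The harmony at that moment is B minor triad (B, D, F#); A4 is not a chord tone.
It is approached by step down from B4 and left by step up to B4.
Step away and step back to the same note — a neighbor tone (lower neighbor).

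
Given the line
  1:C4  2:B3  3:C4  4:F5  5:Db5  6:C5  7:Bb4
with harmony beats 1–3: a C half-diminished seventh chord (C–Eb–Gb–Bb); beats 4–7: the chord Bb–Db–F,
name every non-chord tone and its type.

The harmony at that moment is C half-diminished seventh chord (C, Eb, Gb, Bb); B3 is not a chord tone.
It is approached by step down from C4 and left by step up to C4.
Step away and step back to the same note — a neighbor tone (lower neighbor).
The harmony at that moment is Bb minor triad (Bb, Db, F); C5 is not a chord tone.
It is approached by step down from Db5 and left by step down to Bb4.
Step in, step out in the same direction — a passing tone.

B3 (beat 2) — neighbor tone; C5 (beat 6) — passing tone.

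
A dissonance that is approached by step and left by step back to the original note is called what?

Approach: by step. Departure: by step in the opposite direction, back to the starting pitch.
Stepwise on both sides but reversing to return to the same chord tone — a neighbor tone. (Had it continued onward in the same direction it would be a passing tone instead.)

Neighbor tone.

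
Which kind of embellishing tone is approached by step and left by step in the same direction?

Passing tone.

Approach: by step. Departure: by step, continuing in the same direction.
Stepwise on both sides with no change of direction means the note fills in the space between two different chord tones — a passing tone. (Had it turned back to its starting note it would be a neighbor tone instead.)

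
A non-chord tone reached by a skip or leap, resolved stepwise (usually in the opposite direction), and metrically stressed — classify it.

Appoggiatura.

Approach: by leap. Departure: by step. Metric position: strong.
Leap in, step out, in a metrically strong position — an appoggiatura. (It is the mirror image of the escape tone, which steps in and leaps out from a weak position.)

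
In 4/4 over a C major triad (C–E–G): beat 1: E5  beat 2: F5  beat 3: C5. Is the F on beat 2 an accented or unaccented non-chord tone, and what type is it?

Unaccented escape tone.

The harmony at that moment is C major triad (C, E, G); F5 is not a chord tone.
It is approached by step up from E5 and left by leap down to C5.
Step in, leap out — an escape tone.
It falls on a weak beat, so it is unaccented.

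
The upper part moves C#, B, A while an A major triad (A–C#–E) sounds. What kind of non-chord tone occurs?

B is a passing tone.

The harmony at that moment is A major triad (A, C#, E); B is not a chord tone.
It is approached by step down from C# and left by step down to A.
Step in, step out in the same direction — a passing tone.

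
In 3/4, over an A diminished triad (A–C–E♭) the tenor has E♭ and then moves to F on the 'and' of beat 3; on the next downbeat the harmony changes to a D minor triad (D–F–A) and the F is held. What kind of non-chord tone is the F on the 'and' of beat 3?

Anticipation.

The harmony at that moment is A diminished triad (A, C, E♭); F is not a chord tone.
It is approached by step up from E♭ and then sustained as the same pitch into the next harmony.
Arriving early and becoming a chord tone when the harmony changes — an anticipation.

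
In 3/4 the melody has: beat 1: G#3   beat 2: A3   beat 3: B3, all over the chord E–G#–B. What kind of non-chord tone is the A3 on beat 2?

The harmony at that moment is E major triad (E, G#, B); A3 is not a chord tone.
It is approached by step up from G#3 and left by step up to B3.
Step in, step out in the same direction — a passing tone.

Passing tone.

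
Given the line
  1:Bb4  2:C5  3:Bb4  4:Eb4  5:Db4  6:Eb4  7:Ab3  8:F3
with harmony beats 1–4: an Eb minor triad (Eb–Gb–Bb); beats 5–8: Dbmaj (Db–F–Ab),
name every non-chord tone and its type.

The harmony at that moment is Eb minor triad (Eb, Gb, Bb); C5 is not a chord tone.
It is approached by step up from Bb4 and left by step down to Bb4.
Step away and step back to the same note — a neighbor tone (upper neighbor).
The harmony at that moment is Db major triad (Db, F, Ab); Eb4 is not a chord tone.
It is approached by step up from Db4 and left by leap down to Ab3.
Step in, leap out — an escape tone.

C5 (beat 2) — neighbor tone; Eb4 (beat 6) — escape tone.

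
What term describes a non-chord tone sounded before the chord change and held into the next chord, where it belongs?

Anticipation.

Approach: ahead of the chord change (typically by step), so it is dissonant against the current harmony. Departure: none — the same pitch is restated or held and is a chord tone of the new harmony.
Dissonant first, consonant once the harmony catches up: the note simply arrives early — an anticipation. (The reverse timing, consonant first and dissonant after the change, would be a suspension or retardation.)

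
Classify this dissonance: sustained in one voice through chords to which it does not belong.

Approach: none. Departure: none — a single pitch is sustained while the chords change around it, passing through harmonies that do not contain it.
No melodic motion at all; the dissonance is created entirely by the moving harmonies against the stationary note — a pedal tone (pedal point).

Pedal tone.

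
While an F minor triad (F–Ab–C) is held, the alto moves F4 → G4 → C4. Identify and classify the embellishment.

The harmony at that moment is F minor triad (F, Ab, C); G4 is not a chord tone.
It is approached by step up from F4 and left by leap down to C4.
Step in, leap out — an escape tone.

G4 is an escape tone.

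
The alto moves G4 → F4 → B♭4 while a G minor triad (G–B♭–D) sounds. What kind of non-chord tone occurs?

F4 is an escape tone.

The harmony at that moment is G minor triad (G, B♭, D); F4 is not a chord tone.
It is approached by step down from G4 and left by leap up to B♭4.
Step in, leap out — an escape tone.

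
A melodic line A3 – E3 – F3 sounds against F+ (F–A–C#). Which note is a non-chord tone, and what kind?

E3 is an appoggiatura.

The harmony at that moment is F augmented triad (F, A, C#); E3 is not a chord tone.
It is approached by leap down from A3 and left by step up to F3.
Leap in, step out — an appoggiatura.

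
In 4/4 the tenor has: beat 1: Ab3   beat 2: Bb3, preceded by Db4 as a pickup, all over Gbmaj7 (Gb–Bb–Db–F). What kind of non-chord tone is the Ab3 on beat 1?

Appoggiatura.

The harmony at that moment is Gb major seventh chord (Gb, Bb, Db, F); Ab3 is not a chord tone.
It is approached by leap down from Db4 and left by step up to Bb3.
Leap in, step out, metrically accented — an appoggiatura.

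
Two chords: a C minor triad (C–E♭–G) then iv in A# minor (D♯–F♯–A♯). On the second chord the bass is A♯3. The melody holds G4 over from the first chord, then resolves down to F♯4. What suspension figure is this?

At the second chord the bass is A♯3. The suspended G4 lies a seventh above the bass; after resolving down by step to F♯4, the interval above the bass becomes a sixth.
Suspension figures are named by those two intervals: 7–6.

7–6 suspension.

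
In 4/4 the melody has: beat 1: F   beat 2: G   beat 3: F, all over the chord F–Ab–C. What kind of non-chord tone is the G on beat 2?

Upper neighbor tone.

The harmony at that moment is F minor triad (F, Ab, C); G is not a chord tone.
It is approached by step up from F and left by step down to F.
Step away and step back to the same note — a neighbor tone (upper neighbor).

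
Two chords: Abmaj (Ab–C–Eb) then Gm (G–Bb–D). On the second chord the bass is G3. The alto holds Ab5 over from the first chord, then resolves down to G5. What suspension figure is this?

At the second chord the bass is G3. The suspended Ab5 lies a ninth above the bass; after resolving down by step to G5, the interval above the bass becomes an octave.
Suspension figures are named by those two intervals: 9–8.

9–8 suspension.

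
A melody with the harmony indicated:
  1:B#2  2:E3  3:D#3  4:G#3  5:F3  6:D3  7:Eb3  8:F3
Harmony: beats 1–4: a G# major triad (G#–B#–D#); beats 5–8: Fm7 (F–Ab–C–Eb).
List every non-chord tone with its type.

The harmony at that moment is G# major triad (G#, B#, D#); E3 is not a chord tone.
It is approached by leap up from B#2 and left by step down to D#3.
Leap in, step out — an appoggiatura.
The harmony at that moment is F minor seventh chord (F, Ab, C, Eb); D3 is not a chord tone.
It is approached by leap down from F3 and left by step up to Eb3.
Leap in, step out — an appoggiatura.

E3 (beat 2) — appoggiatura; D3 (beat 6) — appoggiatura.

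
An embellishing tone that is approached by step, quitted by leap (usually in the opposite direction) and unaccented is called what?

Approach: by step. Departure: by leap. Metric position: weak.
Step in, leap out, from a weak position — an escape tone (échappée). (It is the mirror image of the appoggiatura, which leaps in and steps out on a strong beat.)

Escape tone.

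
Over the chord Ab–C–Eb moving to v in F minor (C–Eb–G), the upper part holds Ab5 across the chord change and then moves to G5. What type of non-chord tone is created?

Ab5 is a suspension.

The harmony at that moment is C minor triad (C, Eb, G); Ab5 is not a chord tone.
It is held over (the same pitch as the preceding Ab5) and left by step down to G5.
Held over from the previous chord and resolving down by step — a suspension.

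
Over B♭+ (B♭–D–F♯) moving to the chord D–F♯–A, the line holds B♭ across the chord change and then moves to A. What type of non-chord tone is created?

B♭ is a suspension.

The harmony at that moment is D major triad (D, F♯, A); B♭ is not a chord tone.
It is held over (the same pitch as the preceding B♭) and left by step down to A.
Held over from the previous chord and resolving down by step — a suspension.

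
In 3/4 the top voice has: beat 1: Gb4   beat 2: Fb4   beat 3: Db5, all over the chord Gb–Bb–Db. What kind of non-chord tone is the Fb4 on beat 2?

Escape tone.

The harmony at that moment is Gb major triad (Gb, Bb, Db); Fb4 is not a chord tone.
It is approached by step down from Gb4 and left by leap up to Db5.
Step in, leap out, on a weak beat — an escape tone.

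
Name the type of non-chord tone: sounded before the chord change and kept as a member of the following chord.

Anticipation.

Approach: ahead of the chord change (typically by step), so it is dissonant against the current harmony. Departure: none — the same pitch is restated or held and is a chord tone of the new harmony.
Dissonant first, consonant once the harmony catches up: the note simply arrives early — an anticipation. (The reverse timing, consonant first and dissonant after the change, would be a suspension or retardation.)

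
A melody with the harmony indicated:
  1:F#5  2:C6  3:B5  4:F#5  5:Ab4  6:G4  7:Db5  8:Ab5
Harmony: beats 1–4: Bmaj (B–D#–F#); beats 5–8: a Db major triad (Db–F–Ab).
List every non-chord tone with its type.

The harmony at that moment is B major triad (B, D#, F#); C6 is not a chord tone.
It is approached by leap up from F#5 and left by step down to B5.
Leap in, step out — an appoggiatura.
The harmony at that moment is Db major triad (Db, F, Ab); G4 is not a chord tone.
It is approached by step down from Ab4 and left by leap up to Db5.
Step in, leap out — an escape tone.

C6 (beat 2) — appoggiatura; G4 (beat 6) — escape tone.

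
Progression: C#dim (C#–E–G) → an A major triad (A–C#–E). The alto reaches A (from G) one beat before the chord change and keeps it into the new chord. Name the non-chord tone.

The harmony at that moment is C# diminished triad (C#, E, G); A is not a chord tone.
It is approached by step up from G and then sustained as the same pitch into the next harmony.
Arriving early and becoming a chord tone when the harmony changes — an anticipation.

A is an anticipation.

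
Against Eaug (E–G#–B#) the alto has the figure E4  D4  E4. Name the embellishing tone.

The harmony at that moment is E augmented triad (E, G#, B#); D4 is not a chord tone.
It is approached by step down from E4 and left by step up to E4.
Step away and step back to the same note — a neighbor tone (lower neighbor).

D4 is a neighbor tone.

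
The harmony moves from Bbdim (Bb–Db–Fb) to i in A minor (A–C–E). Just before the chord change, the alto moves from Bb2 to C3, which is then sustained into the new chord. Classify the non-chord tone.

C3 is an anticipation.

The harmony at that moment is Bb diminished triad (Bb, Db, Fb); C3 is not a chord tone.
It is approached by step up from Bb2 and then sustained as the same pitch into the next harmony.
Arriving early and becoming a chord tone when the harmony changes — an anticipation.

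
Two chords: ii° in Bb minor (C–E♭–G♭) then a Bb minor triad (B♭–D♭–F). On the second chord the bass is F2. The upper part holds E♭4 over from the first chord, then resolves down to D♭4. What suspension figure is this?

7–6 suspension.

At the second chord the bass is F2. The suspended E♭4 lies a seventh above the bass; after resolving down by step to D♭4, the interval above the bass becomes a sixth.
Suspension figures are named by those two intervals: 7–6.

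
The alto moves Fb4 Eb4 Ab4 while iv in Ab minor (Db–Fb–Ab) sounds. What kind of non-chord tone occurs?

The harmony at that moment is Db minor triad (Db, Fb, Ab); Eb4 is not a chord tone.
It is approached by step down from Fb4 and left by leap up to Ab4.
Step in, leap out — an escape tone.

Eb4 is an escape tone.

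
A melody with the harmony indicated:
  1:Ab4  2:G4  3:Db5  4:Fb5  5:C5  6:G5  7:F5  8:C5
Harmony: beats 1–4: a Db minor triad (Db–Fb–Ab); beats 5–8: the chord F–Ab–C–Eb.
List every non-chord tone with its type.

The harmony at that moment is Db minor triad (Db, Fb, Ab); G4 is not a chord tone.
It is approached by step down from Ab4 and left by leap up to Db5.
Step in, leap out — an escape tone.
The harmony at that moment is F minor seventh chord (F, Ab, C, Eb); G5 is not a chord tone.
It is approached by leap up from C5 and left by step down to F5.
Leap in, step out — an appoggiatura.

G4 (beat 2) — escape tone; G5 (beat 6) — appoggiatura.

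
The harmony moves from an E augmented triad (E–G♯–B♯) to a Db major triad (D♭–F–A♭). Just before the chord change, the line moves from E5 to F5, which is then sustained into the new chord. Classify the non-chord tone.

The harmony at that moment is E augmented triad (E, G♯, B♯); F5 is not a chord tone.
It is approached by step up from E5 and then sustained as the same pitch into the next harmony.
Arriving early and becoming a chord tone when the harmony changes — an anticipation.

F5 is an anticipation.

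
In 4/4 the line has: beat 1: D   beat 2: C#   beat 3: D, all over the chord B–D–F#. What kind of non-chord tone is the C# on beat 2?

The harmony at that moment is B minor triad (B, D, F#); C# is not a chord tone.
It is approached by step down from D and left by step up to D.
Step away and step back to the same note — a neighbor tone (lower neighbor).

Lower neighbor tone.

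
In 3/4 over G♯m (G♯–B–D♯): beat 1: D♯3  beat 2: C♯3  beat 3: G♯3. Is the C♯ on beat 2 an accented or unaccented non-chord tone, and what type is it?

The harmony at that moment is G♯ minor triad (G♯, B, D♯); C♯3 is not a chord tone.
It is approached by step down from D♯3 and left by leap up to G♯3.
Step in, leap out — an escape tone.
It falls on a weak beat, so it is unaccented.

Unaccented escape tone.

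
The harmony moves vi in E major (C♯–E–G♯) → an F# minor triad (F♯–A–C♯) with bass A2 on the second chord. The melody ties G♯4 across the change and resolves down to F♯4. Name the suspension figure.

At the second chord the bass is A2. The suspended G♯4 lies a seventh above the bass; after resolving down by step to F♯4, the interval above the bass becomes a sixth.
Suspension figures are named by those two intervals: 7–6.

7–6 suspension.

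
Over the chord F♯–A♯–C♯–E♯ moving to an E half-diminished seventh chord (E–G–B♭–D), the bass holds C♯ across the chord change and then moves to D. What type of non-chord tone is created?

The harmony at that moment is E half-diminished seventh chord (E, G, B♭, D); C♯ is not a chord tone.
It is held over (the same pitch as the preceding C♯) and left by step up to D.
Held over from the previous chord and resolving up by step — a retardation.

C♯ is a retardation.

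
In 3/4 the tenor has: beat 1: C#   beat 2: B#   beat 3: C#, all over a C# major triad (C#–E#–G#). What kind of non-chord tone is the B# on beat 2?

Lower neighbor tone.

The harmony at that moment is C# major triad (C#, E#, G#); B# is not a chord tone.
It is approached by step down from C# and left by step up to C#.
Step away and step back to the same note — a neighbor tone (lower neighbor).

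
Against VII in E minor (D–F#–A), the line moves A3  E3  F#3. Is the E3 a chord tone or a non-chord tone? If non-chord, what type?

Non-chord tone — an appoggiatura.

The harmony at that moment is D major triad (D, F#, A); E3 is not a chord tone.
It is approached by leap down from A3 and left by step up to F#3.
Leap in, step out — an appoggiatura.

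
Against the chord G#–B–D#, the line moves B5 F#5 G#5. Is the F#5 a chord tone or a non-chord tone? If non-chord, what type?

Non-chord tone — an appoggiatura.

The harmony at that moment is G# minor triad (G#, B, D#); F#5 is not a chord tone.
It is approached by leap down from B5 and left by step up to G#5.
Leap in, step out — an appoggiatura.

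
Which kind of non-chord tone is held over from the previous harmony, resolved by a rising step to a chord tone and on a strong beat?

Approach: by preparation — the pitch is first a chord tone, then held (tied or repeated) while the harmony changes under it. Departure: up by step. Metric position: strong.
A prepared dissonance that resolves upward by step — a retardation. (The same figure resolving downward would be a suspension.)

Retardation.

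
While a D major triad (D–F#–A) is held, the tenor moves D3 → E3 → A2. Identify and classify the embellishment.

The harmony at that moment is D major triad (D, F#, A); E3 is not a chord tone.
It is approached by step up from D3 and left by leap down to A2.
Step in, leap out — an escape tone.

E3 is an escape tone.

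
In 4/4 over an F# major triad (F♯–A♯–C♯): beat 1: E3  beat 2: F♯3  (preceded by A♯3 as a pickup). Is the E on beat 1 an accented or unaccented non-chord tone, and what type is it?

The harmony at that moment is F♯ major triad (F♯, A♯, C♯); E3 is not a chord tone.
It is approached by leap down from A♯3 and left by step up to F♯3.
Leap in, step out — an appoggiatura.
It falls on the downbeat, so it is accented.

Accented appoggiatura.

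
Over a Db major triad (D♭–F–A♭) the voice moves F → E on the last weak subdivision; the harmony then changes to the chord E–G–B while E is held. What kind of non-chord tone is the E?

E is an anticipation.

The harmony at that moment is D♭ major triad (D♭, F, A♭); E is not a chord tone.
It is approached by step down from F and then sustained as the same pitch into the next harmony.
Arriving early and becoming a chord tone when the harmony changes — an anticipation.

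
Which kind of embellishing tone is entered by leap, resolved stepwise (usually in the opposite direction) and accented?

Appoggiatura.

Approach: by leap. Departure: by step. Metric position: strong.
Leap in, step out, in a metrically strong position — an appoggiatura. (It is the mirror image of the escape tone, which steps in and leaps out from a weak position.)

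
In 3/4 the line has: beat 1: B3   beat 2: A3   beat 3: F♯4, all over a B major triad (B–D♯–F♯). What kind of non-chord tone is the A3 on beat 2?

Escape tone.

The harmony at that moment is B major triad (B, D♯, F♯); A3 is not a chord tone.
It is approached by step down from B3 and left by leap up to F♯4.
Step in, leap out, on a weak beat — an escape tone.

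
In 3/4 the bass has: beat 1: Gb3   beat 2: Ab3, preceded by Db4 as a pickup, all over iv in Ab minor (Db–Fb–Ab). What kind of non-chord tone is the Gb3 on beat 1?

Appoggiatura.

The harmony at that moment is Db minor triad (Db, Fb, Ab); Gb3 is not a chord tone.
It is approached by leap down from Db4 and left by step up to Ab3.
Leap in, step out, metrically accented — an appoggiatura.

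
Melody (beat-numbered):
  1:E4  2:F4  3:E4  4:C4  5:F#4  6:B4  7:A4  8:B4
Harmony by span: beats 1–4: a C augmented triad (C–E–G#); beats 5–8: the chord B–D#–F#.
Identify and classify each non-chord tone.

F4 (beat 2) — neighbor tone; A4 (beat 7) — neighbor tone.

The harmony at that moment is C augmented triad (C, E, G#); F4 is not a chord tone.
It is approached by step up from E4 and left by step down to E4.
Step away and step back to the same note — a neighbor tone (upper neighbor).
The harmony at that moment is B major triad (B, D#, F#); A4 is not a chord tone.
It is approached by step down from B4 and left by step up to B4.
Step away and step back to the same note — a neighbor tone (lower neighbor).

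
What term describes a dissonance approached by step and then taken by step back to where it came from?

Approach: by step. Departure: by step in the opposite direction, back to the starting pitch.
Stepwise on both sides but reversing to return to the same chord tone — a neighbor tone. (Had it continued onward in the same direction it would be a passing tone instead.)

Neighbor tone.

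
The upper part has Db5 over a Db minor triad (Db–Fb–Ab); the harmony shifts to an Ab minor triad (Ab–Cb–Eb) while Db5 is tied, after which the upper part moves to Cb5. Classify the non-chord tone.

The harmony at that moment is Ab minor triad (Ab, Cb, Eb); Db5 is not a chord tone.
It is held over (the same pitch as the preceding Db5) and left by step down to Cb5.
Held over from the previous chord and resolving down by step — a suspension.

Db5 is a suspension.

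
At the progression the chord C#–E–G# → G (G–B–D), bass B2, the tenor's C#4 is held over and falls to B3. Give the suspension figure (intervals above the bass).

At the second chord the bass is B2. The suspended C#4 lies a ninth above the bass; after resolving down by step to B3, the interval above the bass becomes an octave.
Suspension figures are named by those two intervals: 9–8.

9–8 suspension.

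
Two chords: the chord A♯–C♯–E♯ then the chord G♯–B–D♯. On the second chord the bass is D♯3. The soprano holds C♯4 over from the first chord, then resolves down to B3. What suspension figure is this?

7–6 suspension.

At the second chord the bass is D♯3. The suspended C♯4 lies a seventh above the bass; after resolving down by step to B3, the interval above the bass becomes a sixth.
Suspension figures are named by those two intervals: 7–6.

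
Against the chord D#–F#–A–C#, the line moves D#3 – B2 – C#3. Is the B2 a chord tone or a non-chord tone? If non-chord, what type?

Non-chord tone — an appoggiatura.

The harmony at that moment is D# half-diminished seventh chord (D#, F#, A, C#); B2 is not a chord tone.
It is approached by leap down from D#3 and left by step up to C#3.
Leap in, step out — an appoggiatura.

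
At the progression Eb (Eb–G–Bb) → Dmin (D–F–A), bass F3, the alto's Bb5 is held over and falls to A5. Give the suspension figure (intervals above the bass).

At the second chord the bass is F3. The suspended Bb5 lies a fourth above the bass; after resolving down by step to A5, the interval above the bass becomes a third.
Suspension figures are named by those two intervals: 4–3.

4–3 suspension.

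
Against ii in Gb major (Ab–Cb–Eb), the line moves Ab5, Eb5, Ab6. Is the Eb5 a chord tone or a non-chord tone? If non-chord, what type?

Ab minor triad contains Ab, Cb, Eb; Eb is the fifth, so it is a chord tone.

Chord tone (the fifth of Ab minor triad).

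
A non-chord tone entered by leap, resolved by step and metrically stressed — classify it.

Appoggiatura.

Approach: by leap. Departure: by step. Metric position: strong.
Leap in, step out, in a metrically strong position — an appoggiatura. (It is the mirror image of the escape tone, which steps in and leaps out from a weak position.)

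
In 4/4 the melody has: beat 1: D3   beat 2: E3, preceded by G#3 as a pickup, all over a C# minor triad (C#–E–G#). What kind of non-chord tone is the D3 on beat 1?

Appoggiatura.

The harmony at that moment is C# minor triad (C#, E, G#); D3 is not a chord tone.
It is approached by leap down from G#3 and left by step up to E3.
Leap in, step out, metrically accented — an appoggiatura.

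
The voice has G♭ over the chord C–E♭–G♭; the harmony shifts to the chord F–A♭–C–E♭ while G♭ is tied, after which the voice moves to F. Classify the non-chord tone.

G♭ is a suspension.

The harmony at that moment is F minor seventh chord (F, A♭, C, E♭); G♭ is not a chord tone.
It is held over (the same pitch as the preceding G♭) and left by step down to F.
Held over from the previous chord and resolving down by step — a suspension.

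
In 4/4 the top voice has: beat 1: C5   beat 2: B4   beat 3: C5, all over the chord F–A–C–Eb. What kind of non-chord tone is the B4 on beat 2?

Lower neighbor tone.

The harmony at that moment is F dominant seventh chord (F, A, C, Eb); B4 is not a chord tone.
It is approached by step down from C5 and left by step up to C5.
Step away and step back to the same note — a neighbor tone (lower neighbor).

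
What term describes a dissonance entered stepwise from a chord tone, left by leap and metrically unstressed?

Approach: by step. Departure: by leap. Metric position: weak.
Step in, leap out, from a weak position — an escape tone (échappée). (It is the mirror image of the appoggiatura, which leaps in and steps out on a strong beat.)

Escape tone.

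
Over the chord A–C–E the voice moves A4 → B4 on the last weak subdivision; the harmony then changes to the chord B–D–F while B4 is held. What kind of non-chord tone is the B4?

B4 is an anticipation.

The harmony at that moment is A minor triad (A, C, E); B4 is not a chord tone.
It is approached by step up from A4 and then sustained as the same pitch into the next harmony.
Arriving early and becoming a chord tone when the harmony changes — an anticipation.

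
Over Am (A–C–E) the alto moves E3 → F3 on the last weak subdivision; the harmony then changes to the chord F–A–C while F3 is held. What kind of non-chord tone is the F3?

The harmony at that moment is A minor triad (A, C, E); F3 is not a chord tone.
It is approached by step up from E3 and then sustained as the same pitch into the next harmony.
Arriving early and becoming a chord tone when the harmony changes — an anticipation.

F3 is an anticipation.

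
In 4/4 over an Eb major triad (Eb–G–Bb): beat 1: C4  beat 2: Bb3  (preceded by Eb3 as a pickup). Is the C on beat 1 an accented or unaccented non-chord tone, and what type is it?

The harmony at that moment is Eb major triad (Eb, G, Bb); C4 is not a chord tone.
It is approached by leap up from Eb3 and left by step down to Bb3.
Leap in, step out — an appoggiatura.
It falls on the downbeat, so it is accented.

Accented appoggiatura.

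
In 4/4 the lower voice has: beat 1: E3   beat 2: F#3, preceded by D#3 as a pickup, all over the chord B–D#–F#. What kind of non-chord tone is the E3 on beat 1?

The harmony at that moment is B major triad (B, D#, F#); E3 is not a chord tone.
It is approached by step up from D#3 and left by step up to F#3.
Step in, step out in the same direction — a passing tone.

Passing tone.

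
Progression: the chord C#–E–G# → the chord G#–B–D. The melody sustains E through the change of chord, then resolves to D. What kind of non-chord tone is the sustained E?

The harmony at that moment is G# diminished triad (G#, B, D); E is not a chord tone.
It is held over (the same pitch as the preceding E) and left by step down to D.
Held over from the previous chord and resolving down by step — a suspension.

E is a suspension.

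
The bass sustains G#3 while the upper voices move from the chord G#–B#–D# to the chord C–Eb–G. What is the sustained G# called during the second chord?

Pedal tone (pedal point).

The harmony at that moment is C minor triad (C, Eb, G); G#3 is not a chord tone.
It is held over (the same pitch as the preceding G#3) and then sustained as the same pitch into the next harmony.
Sustained through a change of harmony — a pedal tone.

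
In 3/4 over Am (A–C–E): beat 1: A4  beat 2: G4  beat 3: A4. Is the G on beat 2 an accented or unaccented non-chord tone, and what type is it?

Unaccented neighbor tone.

The harmony at that moment is A minor triad (A, C, E); G4 is not a chord tone.
It is approached by step down from A4 and left by step up to A4.
Step away and step back to the same note — a neighbor tone (lower neighbor).
It falls on a weak beat, so it is unaccented.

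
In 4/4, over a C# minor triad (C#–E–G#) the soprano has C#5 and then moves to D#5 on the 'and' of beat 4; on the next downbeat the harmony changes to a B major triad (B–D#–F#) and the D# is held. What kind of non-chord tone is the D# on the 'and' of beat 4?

Anticipation.

The harmony at that moment is C# minor triad (C#, E, G#); D#5 is not a chord tone.
It is approached by step up from C#5 and then sustained as the same pitch into the next harmony.
Arriving early and becoming a chord tone when the harmony changes — an anticipation.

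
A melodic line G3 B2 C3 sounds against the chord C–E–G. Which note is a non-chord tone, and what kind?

B2 is an appoggiatura.

The harmony at that moment is C major triad (C, E, G); B2 is not a chord tone.
It is approached by leap down from G3 and left by step up to C3.
Leap in, step out — an appoggiatura.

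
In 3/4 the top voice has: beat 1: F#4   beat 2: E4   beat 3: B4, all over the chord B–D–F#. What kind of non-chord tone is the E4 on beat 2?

The harmony at that moment is B minor triad (B, D, F#); E4 is not a chord tone.
It is approached by step down from F#4 and left by leap up to B4.
Step in, leap out, on a weak beat — an escape tone.

Escape tone.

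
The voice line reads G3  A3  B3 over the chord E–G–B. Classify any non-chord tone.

The harmony at that moment is E minor triad (E, G, B); A3 is not a chord tone.
It is approached by step up from G3 and left by step up to B3.
Step in, step out in the same direction — a passing tone.

A3 is a passing tone.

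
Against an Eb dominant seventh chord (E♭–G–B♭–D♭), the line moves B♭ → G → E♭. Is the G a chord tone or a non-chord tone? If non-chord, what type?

Chord tone (the third of Eb dominant seventh chord).

Eb dominant seventh chord contains E♭, G, B♭, D♭; G is the third, so it is a chord tone.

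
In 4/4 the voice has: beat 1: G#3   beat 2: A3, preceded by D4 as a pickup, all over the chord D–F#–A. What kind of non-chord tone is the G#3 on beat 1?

Appoggiatura.

The harmony at that moment is D major triad (D, F#, A); G#3 is not a chord tone.
It is approached by leap down from D4 and left by step up to A3.
Leap in, step out, metrically accented — an appoggiatura.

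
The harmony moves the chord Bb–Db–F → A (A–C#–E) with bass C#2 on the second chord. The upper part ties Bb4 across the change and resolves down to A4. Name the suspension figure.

At the second chord the bass is C#2. The suspended Bb4 lies a seventh above the bass; after resolving down by step to A4, the interval above the bass becomes a sixth.
Suspension figures are named by those two intervals: 7–6.

7–6 suspension.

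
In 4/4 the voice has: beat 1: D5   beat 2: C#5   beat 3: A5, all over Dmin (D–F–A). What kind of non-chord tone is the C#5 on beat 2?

Escape tone.

The harmony at that moment is D minor triad (D, F, A); C#5 is not a chord tone.
It is approached by step down from D5 and left by leap up to A5.
Step in, leap out, on a weak beat — an escape tone.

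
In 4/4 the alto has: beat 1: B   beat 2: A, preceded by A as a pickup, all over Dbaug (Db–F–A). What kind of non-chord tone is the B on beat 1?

The harmony at that moment is Db augmented triad (Db, F, A); B is not a chord tone.
It is approached by step up from A and left by step down to A.
Step away and step back to the same note — a neighbor tone (upper neighbor).

Upper neighbor tone.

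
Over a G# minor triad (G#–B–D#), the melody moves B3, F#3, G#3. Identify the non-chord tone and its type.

F#3 is an appoggiatura.

The harmony at that moment is G# minor triad (G#, B, D#); F#3 is not a chord tone.
It is approached by leap down from B3 and left by step up to G#3.
Leap in, step out — an appoggiatura.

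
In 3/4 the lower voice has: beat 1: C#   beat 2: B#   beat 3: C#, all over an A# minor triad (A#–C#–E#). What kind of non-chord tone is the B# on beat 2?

Lower neighbor tone.

The harmony at that moment is A# minor triad (A#, C#, E#); B# is not a chord tone.
It is approached by step down from C# and left by step up to C#.
Step away and step back to the same note — a neighbor tone (lower neighbor).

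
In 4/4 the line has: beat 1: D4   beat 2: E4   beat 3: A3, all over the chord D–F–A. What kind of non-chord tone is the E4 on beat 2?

Escape tone.

The harmony at that moment is D minor triad (D, F, A); E4 is not a chord tone.
It is approached by step up from D4 and left by leap down to A3.
Step in, leap out, on a weak beat — an escape tone.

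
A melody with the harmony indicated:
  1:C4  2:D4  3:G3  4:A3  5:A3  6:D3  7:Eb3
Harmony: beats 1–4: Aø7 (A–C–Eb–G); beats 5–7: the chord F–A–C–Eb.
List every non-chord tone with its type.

The harmony at that moment is A half-diminished seventh chord (A, C, Eb, G); D4 is not a chord tone.
It is approached by step up from C4 and left by leap down to G3.
Step in, leap out — an escape tone.
The harmony at that moment is F dominant seventh chord (F, A, C, Eb); D3 is not a chord tone.
It is approached by leap down from A3 and left by step up to Eb3.
Leap in, step out — an appoggiatura.

D4 (beat 2) — escape tone; D3 (beat 6) — appoggiatura.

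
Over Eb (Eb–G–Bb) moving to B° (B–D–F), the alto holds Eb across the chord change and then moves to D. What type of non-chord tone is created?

The harmony at that moment is B diminished triad (B, D, F); Eb is not a chord tone.
It is held over (the same pitch as the preceding Eb) and left by step down to D.
Held over from the previous chord and resolving down by step — a suspension.

Eb is a suspension.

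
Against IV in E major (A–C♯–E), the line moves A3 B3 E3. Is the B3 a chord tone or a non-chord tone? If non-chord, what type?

The harmony at that moment is A major triad (A, C♯, E); B3 is not a chord tone.
It is approached by step up from A3 and left by leap down to E3.
Step in, leap out — an escape tone.

Non-chord tone — an escape tone.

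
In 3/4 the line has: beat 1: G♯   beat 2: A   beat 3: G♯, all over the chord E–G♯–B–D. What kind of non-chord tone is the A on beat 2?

The harmony at that moment is E dominant seventh chord (E, G♯, B, D); A is not a chord tone.
It is approached by step up from G♯ and left by step down to G♯.
Step away and step back to the same note — a neighbor tone (upper neighbor).

Upper neighbor tone.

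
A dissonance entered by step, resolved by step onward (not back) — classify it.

Approach: by step. Departure: by step, continuing in the same direction.
Stepwise on both sides with no change of direction means the note fills in the space between two different chord tones — a passing tone. (Had it turned back to its starting note it would be a neighbor tone instead.)

Passing tone.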